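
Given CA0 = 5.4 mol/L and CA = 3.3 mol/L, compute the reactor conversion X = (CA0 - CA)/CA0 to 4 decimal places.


X = (CA0 - CA) / CA0
X = (5.4 - 3.3) / 5.4
X = 2.1 / 5.4
X = 0.3889


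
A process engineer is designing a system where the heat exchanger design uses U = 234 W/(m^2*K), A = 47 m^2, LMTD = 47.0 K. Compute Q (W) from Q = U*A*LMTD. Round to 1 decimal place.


Q = U * A * LMTD
Q = 234 * 47 * 47.0
Q = 516906.0 W


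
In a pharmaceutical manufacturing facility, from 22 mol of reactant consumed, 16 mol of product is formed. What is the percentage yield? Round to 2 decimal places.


Yield = (moles product / moles consumed) * 100%
Yield = (16 / 22) * 100
Yield = 0.7273 * 100
Yield = 72.73%


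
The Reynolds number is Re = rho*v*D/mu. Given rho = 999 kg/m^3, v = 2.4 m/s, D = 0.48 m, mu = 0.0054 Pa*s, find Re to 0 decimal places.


Re = rho * v * D / mu
Re = 999 * 2.4 * 0.48 / 0.0054
Re = 1150.848 / 0.0054
Re = 213120


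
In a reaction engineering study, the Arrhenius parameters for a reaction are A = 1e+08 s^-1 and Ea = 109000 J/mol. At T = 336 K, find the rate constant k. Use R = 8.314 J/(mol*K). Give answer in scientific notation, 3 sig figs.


k = A * exp(-Ea/(R*T))
k = 1e+08 * exp(-109000 / (8.314 * 336))
k = 1e+08 * exp(-39.019096)
k = 1.13e-09


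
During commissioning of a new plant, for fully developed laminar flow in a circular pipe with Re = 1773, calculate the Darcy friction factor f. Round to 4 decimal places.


f = 64 / Re
f = 64 / 1773
f = 0.0361


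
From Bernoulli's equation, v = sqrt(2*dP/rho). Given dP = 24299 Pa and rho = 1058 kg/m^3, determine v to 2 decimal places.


v = sqrt(2*dP/rho)
v = sqrt(2*24299/1058)
v = sqrt(45.933837)
v = 6.78 m/s


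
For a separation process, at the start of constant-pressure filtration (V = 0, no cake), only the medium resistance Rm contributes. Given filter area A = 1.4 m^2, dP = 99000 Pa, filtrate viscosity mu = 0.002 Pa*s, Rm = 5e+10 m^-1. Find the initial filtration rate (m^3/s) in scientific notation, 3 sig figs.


rate = A * dP / (mu * Rm)
rate = 1.4 * 99000 / (0.002 * 5e+10)
rate = 138600.0 / 1.000e+08
rate = 1.39e-03 m^3/s


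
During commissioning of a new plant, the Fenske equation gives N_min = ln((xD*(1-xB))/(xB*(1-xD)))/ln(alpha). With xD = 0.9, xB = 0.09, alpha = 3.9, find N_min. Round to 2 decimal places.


N_min = ln((xD*(1-xB))/(xB*(1-xD))) / ln(alpha)
Numerator inside ln: 0.819 / 0.009 = 91.0
ln(91.0) = 4.51086
ln(alpha) = ln(3.9) = 1.360977
N_min = 4.51086 / 1.360977 = 3.31


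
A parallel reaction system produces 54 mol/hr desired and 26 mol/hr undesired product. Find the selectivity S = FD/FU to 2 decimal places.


S = desired product rate / undesired product rate
S = 54 / 26
S = 2.08


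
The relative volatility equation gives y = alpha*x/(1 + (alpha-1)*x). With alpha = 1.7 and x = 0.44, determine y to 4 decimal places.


y = alpha*x / (1 + (alpha-1)*x)
y = 1.7*0.44 / (1 + (1.7-1)*0.44)
y = 0.748 / (1 + 0.308)
y = 0.748 / 1.308
y = 0.5719


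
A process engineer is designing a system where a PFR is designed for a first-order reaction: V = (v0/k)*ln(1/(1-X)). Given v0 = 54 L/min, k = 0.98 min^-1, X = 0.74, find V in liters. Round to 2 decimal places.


V = (v0/k) * ln(1/(1-X))
V = (54/0.98) * ln(1/(1-0.74))
V = 55.102041 * ln(3.846154)
V = 55.102041 * 1.347074
V = 74.23 L


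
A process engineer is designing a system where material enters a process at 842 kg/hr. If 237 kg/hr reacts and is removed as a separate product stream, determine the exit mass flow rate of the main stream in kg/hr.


Steady-state mass balance on the main outlet: F_out = F_in - F_removed
F_out = 842 - 237
F_out = 605 kg/hr


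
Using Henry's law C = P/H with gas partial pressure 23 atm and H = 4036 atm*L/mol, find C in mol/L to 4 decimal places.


C = P / H
C = 23 / 4036
C = 0.0057 mol/L


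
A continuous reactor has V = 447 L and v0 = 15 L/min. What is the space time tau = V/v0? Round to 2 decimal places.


tau = V / v0
tau = 447 / 15
tau = 29.80 min


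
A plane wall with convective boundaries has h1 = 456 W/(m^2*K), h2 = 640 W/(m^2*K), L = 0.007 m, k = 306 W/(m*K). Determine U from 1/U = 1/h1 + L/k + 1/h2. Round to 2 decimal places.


1/U = 1/h1 + L/k + 1/h2
1/U = 1/456 + 0.007/306 + 1/640
1/U = 0.0021929825 + 2.28758e-05 + 0.0015625
1/U = 0.0037783583
U = 264.67 W/(m^2*K)


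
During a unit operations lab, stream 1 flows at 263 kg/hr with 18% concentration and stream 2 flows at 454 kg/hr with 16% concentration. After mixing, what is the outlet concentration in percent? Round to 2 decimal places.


Mass balance on solute: F1*x1 + F2*x2 = F3*x3
F3 = F1 + F2 = 263 + 454 = 717 kg/hr
x3 = (F1*x1 + F2*x2)/F3
x3 = (263*0.18 + 454*0.16) / 717
x3 = 16.73%


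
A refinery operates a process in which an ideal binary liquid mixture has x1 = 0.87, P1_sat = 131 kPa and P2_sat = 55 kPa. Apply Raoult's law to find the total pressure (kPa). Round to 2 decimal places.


P = x1*P1_sat + x2*P2_sat
x2 = 1 - x1 = 1 - 0.87 = 0.13
P = 0.87*131 + 0.13*55
P = 113.97 + 7.15
P = 121.12 kPa


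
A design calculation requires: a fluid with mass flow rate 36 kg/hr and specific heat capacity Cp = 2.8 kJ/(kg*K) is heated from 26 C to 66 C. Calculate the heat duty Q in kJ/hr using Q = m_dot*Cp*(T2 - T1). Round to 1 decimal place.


Q = m_dot * Cp * (T2 - T1)
Q = 36 * 2.8 * (66 - 26)
Q = 36 * 2.8 * 40
Q = 4032.0 kJ/hr


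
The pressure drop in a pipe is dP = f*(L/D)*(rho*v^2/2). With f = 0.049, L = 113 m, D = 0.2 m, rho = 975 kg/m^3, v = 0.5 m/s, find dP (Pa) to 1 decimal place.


dP = f * (L/D) * (rho*v^2/2)
dP = 0.049 * (113/0.2) * (975*0.5^2/2)
L/D = 565.0
rho*v^2/2 = 975*0.25/2 = 121.875
dP = 0.049 * 565.0 * 121.875
dP = 3374.1 Pa


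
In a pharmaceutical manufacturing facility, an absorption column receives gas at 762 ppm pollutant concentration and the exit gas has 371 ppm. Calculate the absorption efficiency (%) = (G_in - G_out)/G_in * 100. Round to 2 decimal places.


Efficiency = (G_in - G_out) / G_in * 100%
Efficiency = (762 - 371) / 762 * 100
Efficiency = 391 / 762 * 100
Efficiency = 51.31%


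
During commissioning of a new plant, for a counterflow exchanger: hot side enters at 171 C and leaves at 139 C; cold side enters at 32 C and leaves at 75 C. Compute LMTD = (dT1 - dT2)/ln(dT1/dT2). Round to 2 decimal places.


dT1 = Th_in - Tc_out = 171 - 75 = 96
dT2 = Th_out - Tc_in = 139 - 32 = 107
LMTD = (dT1 - dT2) / ln(dT1/dT2)
LMTD = (96 - 107) / ln(96/107)
LMTD = 101.40 K


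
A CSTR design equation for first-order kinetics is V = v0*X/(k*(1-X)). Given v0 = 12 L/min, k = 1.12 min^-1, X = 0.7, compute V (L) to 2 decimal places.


V = v0 * X / (k * (1 - X))
V = 12 * 0.7 / (1.12 * (1 - 0.7))
V = 8.4 / (1.12 * 0.3)
V = 8.4 / 0.336
V = 25.00 L


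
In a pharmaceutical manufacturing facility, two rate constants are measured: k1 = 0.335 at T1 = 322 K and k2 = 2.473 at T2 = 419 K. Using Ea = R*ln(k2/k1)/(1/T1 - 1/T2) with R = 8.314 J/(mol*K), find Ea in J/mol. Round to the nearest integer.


Ea = R * ln(k2/k1) / (1/T1 - 1/T2)
ln(k2/k1) = ln(2.473/0.335) = 1.9990567
1/T1 - 1/T2 = 1/322 - 1/419 = 0.000718955217
Ea = 8.314 * 1.9990567 / 0.000718955217
Ea = 23117 J/mol


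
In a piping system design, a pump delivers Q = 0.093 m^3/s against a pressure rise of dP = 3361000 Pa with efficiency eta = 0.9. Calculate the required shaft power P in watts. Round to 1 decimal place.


P = Q * dP / eta
P = 0.093 * 3361000 / 0.9
P = 312573.0 / 0.9
P = 347303.3 W


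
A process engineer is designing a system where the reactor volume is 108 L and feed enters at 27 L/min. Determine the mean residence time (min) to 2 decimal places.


tau = V / v0
tau = 108 / 27
tau = 4.00 min


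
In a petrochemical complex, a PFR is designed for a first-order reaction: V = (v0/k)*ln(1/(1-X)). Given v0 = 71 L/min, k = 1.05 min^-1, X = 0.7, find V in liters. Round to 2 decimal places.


V = (v0/k) * ln(1/(1-X))
V = (71/1.05) * ln(1/(1-0.7))
V = 67.619048 * ln(3.333333)
V = 67.619048 * 1.203973
V = 81.41 L


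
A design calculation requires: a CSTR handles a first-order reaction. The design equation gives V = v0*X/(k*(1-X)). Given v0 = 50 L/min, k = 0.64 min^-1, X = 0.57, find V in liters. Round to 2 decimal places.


V = v0 * X / (k * (1 - X))
V = 50 * 0.57 / (0.64 * (1 - 0.57))
V = 28.5 / (0.64 * 0.43)
V = 28.5 / 0.2752
V = 103.56 L


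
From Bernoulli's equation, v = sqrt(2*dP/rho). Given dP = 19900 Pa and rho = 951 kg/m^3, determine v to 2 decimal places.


v = sqrt(2*dP/rho)
v = sqrt(2*19900/951)
v = sqrt(41.850683)
v = 6.47 m/s


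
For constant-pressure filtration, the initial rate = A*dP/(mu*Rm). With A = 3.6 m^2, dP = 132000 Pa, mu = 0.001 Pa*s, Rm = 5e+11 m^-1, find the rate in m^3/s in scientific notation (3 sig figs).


rate = A * dP / (mu * Rm)
rate = 3.6 * 132000 / (0.001 * 5e+11)
rate = 475200.0 / 5.000e+08
rate = 9.50e-04 m^3/s


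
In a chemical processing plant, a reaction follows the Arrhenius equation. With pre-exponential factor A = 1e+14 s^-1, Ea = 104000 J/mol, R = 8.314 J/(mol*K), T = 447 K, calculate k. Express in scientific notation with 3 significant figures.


k = A * exp(-Ea/(R*T))
k = 1e+14 * exp(-104000 / (8.314 * 447))
k = 1e+14 * exp(-27.984387)
k = 7.02e+01


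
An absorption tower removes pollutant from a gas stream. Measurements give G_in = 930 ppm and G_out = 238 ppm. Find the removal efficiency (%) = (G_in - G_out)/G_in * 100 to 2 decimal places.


Efficiency = (G_in - G_out) / G_in * 100%
Efficiency = (930 - 238) / 930 * 100
Efficiency = 692 / 930 * 100
Efficiency = 74.41%


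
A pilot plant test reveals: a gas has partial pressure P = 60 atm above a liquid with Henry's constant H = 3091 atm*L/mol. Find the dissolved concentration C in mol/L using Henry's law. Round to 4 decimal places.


C = P / H
C = 60 / 3091
C = 0.0194 mol/L


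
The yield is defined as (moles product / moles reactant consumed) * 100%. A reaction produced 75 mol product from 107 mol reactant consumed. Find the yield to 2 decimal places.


Yield = (moles product / moles consumed) * 100%
Yield = (75 / 107) * 100
Yield = 0.7009 * 100
Yield = 70.09%


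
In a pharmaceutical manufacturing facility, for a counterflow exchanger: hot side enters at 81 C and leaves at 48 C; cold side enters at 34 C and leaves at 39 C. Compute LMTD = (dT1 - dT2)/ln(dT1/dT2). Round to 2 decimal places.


dT1 = Th_in - Tc_out = 81 - 39 = 42
dT2 = Th_out - Tc_in = 48 - 34 = 14
LMTD = (dT1 - dT2) / ln(dT1/dT2)
LMTD = (42 - 14) / ln(42/14)
LMTD = 25.49 K


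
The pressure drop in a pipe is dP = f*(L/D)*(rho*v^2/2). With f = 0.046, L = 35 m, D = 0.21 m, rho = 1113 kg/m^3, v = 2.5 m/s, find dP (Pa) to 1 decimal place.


dP = f * (L/D) * (rho*v^2/2)
dP = 0.046 * (35/0.21) * (1113*2.5^2/2)
L/D = 166.66666667
rho*v^2/2 = 1113*6.25/2 = 3478.125
dP = 0.046 * 166.66666667 * 3478.125
dP = 26665.6 Pa


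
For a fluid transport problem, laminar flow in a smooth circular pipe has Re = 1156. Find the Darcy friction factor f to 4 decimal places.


f = 64 / Re
f = 64 / 1156
f = 0.0554


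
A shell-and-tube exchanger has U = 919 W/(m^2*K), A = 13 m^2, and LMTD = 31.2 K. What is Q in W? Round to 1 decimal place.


Q = U * A * LMTD
Q = 919 * 13 * 31.2
Q = 372746.4 W


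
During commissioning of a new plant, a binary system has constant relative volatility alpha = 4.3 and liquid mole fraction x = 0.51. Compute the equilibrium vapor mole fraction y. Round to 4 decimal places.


y = alpha*x / (1 + (alpha-1)*x)
y = 4.3*0.51 / (1 + (4.3-1)*0.51)
y = 2.193 / (1 + 1.683)
y = 2.193 / 2.683
y = 0.8174


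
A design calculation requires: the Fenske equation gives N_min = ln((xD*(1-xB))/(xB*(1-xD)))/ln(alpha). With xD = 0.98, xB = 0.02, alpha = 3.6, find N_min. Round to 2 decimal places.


N_min = ln((xD*(1-xB))/(xB*(1-xD))) / ln(alpha)
Numerator inside ln: 0.9604 / 0.0004 = 2401.0
ln(2401.0) = 7.783641
ln(alpha) = ln(3.6) = 1.280934
N_min = 7.783641 / 1.280934 = 6.08


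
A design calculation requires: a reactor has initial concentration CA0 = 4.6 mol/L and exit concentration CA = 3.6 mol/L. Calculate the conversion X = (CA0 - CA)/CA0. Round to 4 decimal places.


X = (CA0 - CA) / CA0
X = (4.6 - 3.6) / 4.6
X = 1.0 / 4.6
X = 0.2174


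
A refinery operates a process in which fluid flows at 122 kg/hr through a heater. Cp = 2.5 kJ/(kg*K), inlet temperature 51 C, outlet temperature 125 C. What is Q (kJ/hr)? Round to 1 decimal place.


Q = m_dot * Cp * (T2 - T1)
Q = 122 * 2.5 * (125 - 51)
Q = 122 * 2.5 * 74
Q = 22570.0 kJ/hr


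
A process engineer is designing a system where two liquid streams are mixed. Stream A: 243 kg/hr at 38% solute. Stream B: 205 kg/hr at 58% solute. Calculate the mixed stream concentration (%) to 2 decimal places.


Mass balance on solute: F1*x1 + F2*x2 = F3*x3
F3 = F1 + F2 = 243 + 205 = 448 kg/hr
x3 = (F1*x1 + F2*x2)/F3
x3 = (243*0.38 + 205*0.58) / 448
x3 = 47.15%


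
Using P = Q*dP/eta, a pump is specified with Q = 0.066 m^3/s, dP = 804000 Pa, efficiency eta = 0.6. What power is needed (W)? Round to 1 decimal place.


P = Q * dP / eta
P = 0.066 * 804000 / 0.6
P = 53064.0 / 0.6
P = 88440.0 W


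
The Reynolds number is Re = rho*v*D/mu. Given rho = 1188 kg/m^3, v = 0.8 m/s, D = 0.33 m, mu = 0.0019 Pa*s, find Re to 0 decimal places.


Re = rho * v * D / mu
Re = 1188 * 0.8 * 0.33 / 0.0019
Re = 313.632 / 0.0019
Re = 165069


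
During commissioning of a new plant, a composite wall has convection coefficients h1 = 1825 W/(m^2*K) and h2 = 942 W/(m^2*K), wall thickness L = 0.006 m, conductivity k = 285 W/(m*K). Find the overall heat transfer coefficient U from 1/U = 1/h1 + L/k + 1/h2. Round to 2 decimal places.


1/U = 1/h1 + L/k + 1/h2
1/U = 1/1825 + 0.006/285 + 1/942
1/U = 0.0005479452 + 2.10526e-05 + 0.0010615711
1/U = 0.0016305689
U = 613.28 W/(m^2*K)


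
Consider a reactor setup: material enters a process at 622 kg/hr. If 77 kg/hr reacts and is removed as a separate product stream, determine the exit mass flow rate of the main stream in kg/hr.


Steady-state mass balance on the main outlet: F_out = F_in - F_removed
F_out = 622 - 77
F_out = 545 kg/hr


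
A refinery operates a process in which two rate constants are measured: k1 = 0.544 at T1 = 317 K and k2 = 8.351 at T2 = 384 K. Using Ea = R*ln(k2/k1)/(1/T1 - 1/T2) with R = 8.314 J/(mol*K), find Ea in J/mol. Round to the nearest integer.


Ea = R * ln(k2/k1) / (1/T1 - 1/T2)
ln(k2/k1) = ln(8.351/0.544) = 2.7311873
1/T1 - 1/T2 = 1/317 - 1/384 = 0.000550407466
Ea = 8.314 * 2.7311873 / 0.000550407466
Ea = 41255 J/mol


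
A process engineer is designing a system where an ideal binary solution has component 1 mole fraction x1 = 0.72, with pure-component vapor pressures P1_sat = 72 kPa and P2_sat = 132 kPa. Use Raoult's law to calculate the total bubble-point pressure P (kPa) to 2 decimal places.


P = x1*P1_sat + x2*P2_sat
x2 = 1 - x1 = 1 - 0.72 = 0.28
P = 0.72*72 + 0.28*132
P = 51.84 + 36.96
P = 88.80 kPa


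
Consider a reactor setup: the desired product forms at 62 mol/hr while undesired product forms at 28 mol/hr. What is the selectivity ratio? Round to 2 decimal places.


S = desired product rate / undesired product rate
S = 62 / 28
S = 2.21


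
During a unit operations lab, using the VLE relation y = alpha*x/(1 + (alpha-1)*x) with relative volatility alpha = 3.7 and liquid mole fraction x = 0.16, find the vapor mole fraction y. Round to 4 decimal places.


y = alpha*x / (1 + (alpha-1)*x)
y = 3.7*0.16 / (1 + (3.7-1)*0.16)
y = 0.592 / (1 + 0.432)
y = 0.592 / 1.432
y = 0.4134


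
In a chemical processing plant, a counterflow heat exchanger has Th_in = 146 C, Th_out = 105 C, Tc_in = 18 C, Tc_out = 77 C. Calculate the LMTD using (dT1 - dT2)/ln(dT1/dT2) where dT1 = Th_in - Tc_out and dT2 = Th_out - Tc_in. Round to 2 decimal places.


dT1 = Th_in - Tc_out = 146 - 77 = 69
dT2 = Th_out - Tc_in = 105 - 18 = 87
LMTD = (dT1 - dT2) / ln(dT1/dT2)
LMTD = (69 - 87) / ln(69/87)
LMTD = 77.65 K


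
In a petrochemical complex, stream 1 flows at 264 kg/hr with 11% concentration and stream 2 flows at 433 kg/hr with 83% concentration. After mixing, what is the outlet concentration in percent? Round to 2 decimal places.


Mass balance on solute: F1*x1 + F2*x2 = F3*x3
F3 = F1 + F2 = 264 + 433 = 697 kg/hr
x3 = (F1*x1 + F2*x2)/F3
x3 = (264*0.11 + 433*0.83) / 697
x3 = 55.73%


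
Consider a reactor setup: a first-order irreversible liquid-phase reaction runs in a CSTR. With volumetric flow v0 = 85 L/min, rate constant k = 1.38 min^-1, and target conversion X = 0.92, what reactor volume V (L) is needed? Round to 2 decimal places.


V = v0 * X / (k * (1 - X))
V = 85 * 0.92 / (1.38 * (1 - 0.92))
V = 78.2 / (1.38 * 0.08)
V = 78.2 / 0.1104
V = 708.33 L


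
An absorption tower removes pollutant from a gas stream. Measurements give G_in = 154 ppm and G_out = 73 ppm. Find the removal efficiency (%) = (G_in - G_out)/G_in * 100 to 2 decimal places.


Efficiency = (G_in - G_out) / G_in * 100%
Efficiency = (154 - 73) / 154 * 100
Efficiency = 81 / 154 * 100
Efficiency = 52.60%


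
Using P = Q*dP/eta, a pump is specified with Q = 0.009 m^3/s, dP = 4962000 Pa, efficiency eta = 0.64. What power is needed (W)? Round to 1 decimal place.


P = Q * dP / eta
P = 0.009 * 4962000 / 0.64
P = 44658.0 / 0.64
P = 69778.1 W


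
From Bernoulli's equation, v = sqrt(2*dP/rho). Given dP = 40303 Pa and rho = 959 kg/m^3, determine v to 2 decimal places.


v = sqrt(2*dP/rho)
v = sqrt(2*40303/959)
v = sqrt(84.052138)
v = 9.17 m/s


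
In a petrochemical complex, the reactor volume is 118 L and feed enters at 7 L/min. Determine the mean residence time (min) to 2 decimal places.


tau = V / v0
tau = 118 / 7
tau = 16.86 min


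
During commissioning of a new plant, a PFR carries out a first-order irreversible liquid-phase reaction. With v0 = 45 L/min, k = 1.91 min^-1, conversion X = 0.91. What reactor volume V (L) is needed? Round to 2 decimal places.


V = (v0/k) * ln(1/(1-X))
V = (45/1.91) * ln(1/(1-0.91))
V = 23.560209 * ln(11.111111)
V = 23.560209 * 2.407946
V = 56.73 L


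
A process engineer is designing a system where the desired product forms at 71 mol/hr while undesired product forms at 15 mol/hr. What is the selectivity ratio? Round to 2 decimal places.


S = desired product rate / undesired product rate
S = 71 / 15
S = 4.73


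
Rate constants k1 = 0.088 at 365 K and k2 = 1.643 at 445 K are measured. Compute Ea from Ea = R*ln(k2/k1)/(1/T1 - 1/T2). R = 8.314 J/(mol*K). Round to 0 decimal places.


Ea = R * ln(k2/k1) / (1/T1 - 1/T2)
ln(k2/k1) = ln(1.643/0.088) = 2.9269423
1/T1 - 1/T2 = 1/365 - 1/445 = 0.000492535016
Ea = 8.314 * 2.9269423 / 0.000492535016
Ea = 49407 J/mol


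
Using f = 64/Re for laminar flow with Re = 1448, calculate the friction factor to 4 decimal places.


f = 64 / Re
f = 64 / 1448
f = 0.0442


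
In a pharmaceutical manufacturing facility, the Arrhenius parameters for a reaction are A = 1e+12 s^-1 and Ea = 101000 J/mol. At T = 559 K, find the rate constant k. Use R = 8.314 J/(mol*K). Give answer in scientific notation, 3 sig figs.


k = A * exp(-Ea/(R*T))
k = 1e+12 * exp(-101000 / (8.314 * 559))
k = 1e+12 * exp(-21.731992)
k = 3.65e+02


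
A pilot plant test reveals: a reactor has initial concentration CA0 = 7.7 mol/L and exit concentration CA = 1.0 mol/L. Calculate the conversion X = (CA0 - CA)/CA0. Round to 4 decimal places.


X = (CA0 - CA) / CA0
X = (7.7 - 1.0) / 7.7
X = 6.7 / 7.7
X = 0.8701


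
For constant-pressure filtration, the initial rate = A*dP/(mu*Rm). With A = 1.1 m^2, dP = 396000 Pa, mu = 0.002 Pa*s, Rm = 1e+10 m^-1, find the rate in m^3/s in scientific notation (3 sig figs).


rate = A * dP / (mu * Rm)
rate = 1.1 * 396000 / (0.002 * 1e+10)
rate = 435600.0 / 2.000e+07
rate = 2.18e-02 m^3/s


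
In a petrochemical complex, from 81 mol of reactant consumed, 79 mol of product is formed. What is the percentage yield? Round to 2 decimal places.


Yield = (moles product / moles consumed) * 100%
Yield = (79 / 81) * 100
Yield = 0.9753 * 100
Yield = 97.53%


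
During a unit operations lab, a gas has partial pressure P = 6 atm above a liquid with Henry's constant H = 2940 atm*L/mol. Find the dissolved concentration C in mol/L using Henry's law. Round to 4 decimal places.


C = P / H
C = 6 / 2940
C = 0.0020 mol/L


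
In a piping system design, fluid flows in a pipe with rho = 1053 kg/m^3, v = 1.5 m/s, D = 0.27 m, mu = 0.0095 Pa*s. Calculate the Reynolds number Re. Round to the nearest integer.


Re = rho * v * D / mu
Re = 1053 * 1.5 * 0.27 / 0.0095
Re = 426.465 / 0.0095
Re = 44891


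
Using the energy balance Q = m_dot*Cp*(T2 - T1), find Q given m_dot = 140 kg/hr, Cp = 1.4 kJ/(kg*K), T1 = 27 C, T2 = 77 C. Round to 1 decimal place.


Q = m_dot * Cp * (T2 - T1)
Q = 140 * 1.4 * (77 - 27)
Q = 140 * 1.4 * 50
Q = 9800.0 kJ/hr


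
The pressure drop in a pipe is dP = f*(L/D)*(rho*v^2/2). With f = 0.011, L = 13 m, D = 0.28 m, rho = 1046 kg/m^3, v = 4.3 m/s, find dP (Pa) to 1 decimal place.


dP = f * (L/D) * (rho*v^2/2)
dP = 0.011 * (13/0.28) * (1046*4.3^2/2)
L/D = 46.42857143
rho*v^2/2 = 1046*18.49/2 = 9670.27
dP = 0.011 * 46.42857143 * 9670.27
dP = 4938.7 Pa


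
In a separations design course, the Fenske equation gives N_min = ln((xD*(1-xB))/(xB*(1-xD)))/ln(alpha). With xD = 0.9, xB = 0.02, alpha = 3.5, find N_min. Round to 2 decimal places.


N_min = ln((xD*(1-xB))/(xB*(1-xD))) / ln(alpha)
Numerator inside ln: 0.882 / 0.002 = 441.0
ln(441.0) = 6.089045
ln(alpha) = ln(3.5) = 1.252763
N_min = 6.089045 / 1.252763 = 4.86


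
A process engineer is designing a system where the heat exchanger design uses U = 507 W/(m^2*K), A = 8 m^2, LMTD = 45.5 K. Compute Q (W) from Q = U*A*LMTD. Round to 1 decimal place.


Q = U * A * LMTD
Q = 507 * 8 * 45.5
Q = 184548.0 W


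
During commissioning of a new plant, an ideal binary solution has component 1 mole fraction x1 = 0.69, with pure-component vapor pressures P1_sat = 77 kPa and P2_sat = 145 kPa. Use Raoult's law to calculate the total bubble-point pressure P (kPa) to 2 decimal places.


P = x1*P1_sat + x2*P2_sat
x2 = 1 - x1 = 1 - 0.69 = 0.31
P = 0.69*77 + 0.31*145
P = 53.13 + 44.95
P = 98.08 kPa


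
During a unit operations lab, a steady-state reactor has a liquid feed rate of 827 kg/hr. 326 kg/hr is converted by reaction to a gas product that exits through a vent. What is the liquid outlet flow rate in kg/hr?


Steady-state mass balance on the main outlet: F_out = F_in - F_removed
F_out = 827 - 326
F_out = 501 kg/hr


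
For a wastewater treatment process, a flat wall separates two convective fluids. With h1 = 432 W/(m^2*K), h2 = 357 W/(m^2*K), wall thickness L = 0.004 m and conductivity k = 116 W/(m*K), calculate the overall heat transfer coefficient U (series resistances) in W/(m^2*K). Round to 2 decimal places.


1/U = 1/h1 + L/k + 1/h2
1/U = 1/432 + 0.004/116 + 1/357
1/U = 0.0023148148 + 3.44828e-05 + 0.0028011204
1/U = 0.005150418
U = 194.16 W/(m^2*K)


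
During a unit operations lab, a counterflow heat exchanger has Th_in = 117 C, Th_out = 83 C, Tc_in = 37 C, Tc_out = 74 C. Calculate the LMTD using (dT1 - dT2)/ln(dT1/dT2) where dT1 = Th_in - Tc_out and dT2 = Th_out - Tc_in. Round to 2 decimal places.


dT1 = Th_in - Tc_out = 117 - 74 = 43
dT2 = Th_out - Tc_in = 83 - 37 = 46
LMTD = (dT1 - dT2) / ln(dT1/dT2)
LMTD = (43 - 46) / ln(43/46)
LMTD = 44.48 K


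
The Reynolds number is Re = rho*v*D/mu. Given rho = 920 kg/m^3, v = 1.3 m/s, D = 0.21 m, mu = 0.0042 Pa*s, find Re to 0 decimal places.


Re = rho * v * D / mu
Re = 920 * 1.3 * 0.21 / 0.0042
Re = 251.16 / 0.0042
Re = 59800


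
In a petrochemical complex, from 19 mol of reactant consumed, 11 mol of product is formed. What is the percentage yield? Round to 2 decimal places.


Yield = (moles product / moles consumed) * 100%
Yield = (11 / 19) * 100
Yield = 0.5789 * 100
Yield = 57.89%


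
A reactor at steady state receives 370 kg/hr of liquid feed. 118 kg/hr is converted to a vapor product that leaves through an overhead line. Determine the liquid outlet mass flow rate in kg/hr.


Steady-state mass balance on the main outlet: F_out = F_in - F_removed
F_out = 370 - 118
F_out = 252 kg/hr


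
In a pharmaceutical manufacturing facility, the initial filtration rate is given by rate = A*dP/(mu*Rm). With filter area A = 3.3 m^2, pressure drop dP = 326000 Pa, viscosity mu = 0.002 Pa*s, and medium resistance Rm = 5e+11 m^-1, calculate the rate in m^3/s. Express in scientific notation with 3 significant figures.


rate = A * dP / (mu * Rm)
rate = 3.3 * 326000 / (0.002 * 5e+11)
rate = 1075800.0 / 1.000e+09
rate = 1.08e-03 m^3/s


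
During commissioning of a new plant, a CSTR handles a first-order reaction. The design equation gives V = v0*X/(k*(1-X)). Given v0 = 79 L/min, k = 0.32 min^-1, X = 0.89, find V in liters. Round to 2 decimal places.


V = v0 * X / (k * (1 - X))
V = 79 * 0.89 / (0.32 * (1 - 0.89))
V = 70.31 / (0.32 * 0.11)
V = 70.31 / 0.0352
V = 1997.44 L


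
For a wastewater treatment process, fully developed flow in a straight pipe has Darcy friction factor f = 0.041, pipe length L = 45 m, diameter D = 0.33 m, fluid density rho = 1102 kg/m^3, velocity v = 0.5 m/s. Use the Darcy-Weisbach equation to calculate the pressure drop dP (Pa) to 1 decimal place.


dP = f * (L/D) * (rho*v^2/2)
dP = 0.041 * (45/0.33) * (1102*0.5^2/2)
L/D = 136.36363636
rho*v^2/2 = 1102*0.25/2 = 137.75
dP = 0.041 * 136.36363636 * 137.75
dP = 770.1 Pa


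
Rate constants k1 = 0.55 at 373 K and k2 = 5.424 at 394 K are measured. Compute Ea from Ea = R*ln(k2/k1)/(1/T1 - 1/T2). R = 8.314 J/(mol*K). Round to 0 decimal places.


Ea = R * ln(k2/k1) / (1/T1 - 1/T2)
ln(k2/k1) = ln(5.424/0.55) = 2.2886706
1/T1 - 1/T2 = 1/373 - 1/394 = 0.000142894081
Ea = 8.314 * 2.2886706 / 0.000142894081
Ea = 133162 J/mol


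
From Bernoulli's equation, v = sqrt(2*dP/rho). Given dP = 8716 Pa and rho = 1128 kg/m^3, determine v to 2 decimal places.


v = sqrt(2*dP/rho)
v = sqrt(2*8716/1128)
v = sqrt(15.453901)
v = 3.93 m/s


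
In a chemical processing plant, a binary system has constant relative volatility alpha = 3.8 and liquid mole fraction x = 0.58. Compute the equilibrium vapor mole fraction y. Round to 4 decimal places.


y = alpha*x / (1 + (alpha-1)*x)
y = 3.8*0.58 / (1 + (3.8-1)*0.58)
y = 2.204 / (1 + 1.624)
y = 2.204 / 2.624
y = 0.8399


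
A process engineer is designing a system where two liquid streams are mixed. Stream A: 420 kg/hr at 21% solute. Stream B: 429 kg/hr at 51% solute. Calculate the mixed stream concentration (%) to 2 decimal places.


Mass balance on solute: F1*x1 + F2*x2 = F3*x3
F3 = F1 + F2 = 420 + 429 = 849 kg/hr
x3 = (F1*x1 + F2*x2)/F3
x3 = (420*0.21 + 429*0.51) / 849
x3 = 36.16%


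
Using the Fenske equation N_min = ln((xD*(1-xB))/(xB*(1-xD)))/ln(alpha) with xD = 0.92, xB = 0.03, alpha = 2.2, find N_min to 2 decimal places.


N_min = ln((xD*(1-xB))/(xB*(1-xD))) / ln(alpha)
Numerator inside ln: 0.8924 / 0.0024 = 371.833333
ln(371.833333) = 5.918446
ln(alpha) = ln(2.2) = 0.788457
N_min = 5.918446 / 0.788457 = 7.51


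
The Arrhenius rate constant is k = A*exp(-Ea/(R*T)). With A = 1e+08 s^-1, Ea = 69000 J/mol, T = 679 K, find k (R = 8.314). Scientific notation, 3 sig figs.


k = A * exp(-Ea/(R*T))
k = 1e+08 * exp(-69000 / (8.314 * 679))
k = 1e+08 * exp(-12.22276)
k = 4.92e+02


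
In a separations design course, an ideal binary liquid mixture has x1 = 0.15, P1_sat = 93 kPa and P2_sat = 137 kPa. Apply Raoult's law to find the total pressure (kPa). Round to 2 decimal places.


P = x1*P1_sat + x2*P2_sat
x2 = 1 - x1 = 1 - 0.15 = 0.85
P = 0.15*93 + 0.85*137
P = 13.95 + 116.45
P = 130.40 kPa


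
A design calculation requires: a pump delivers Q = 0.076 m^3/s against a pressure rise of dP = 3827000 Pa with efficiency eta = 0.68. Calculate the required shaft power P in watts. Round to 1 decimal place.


P = Q * dP / eta
P = 0.076 * 3827000 / 0.68
P = 290852.0 / 0.68
P = 427723.5 W


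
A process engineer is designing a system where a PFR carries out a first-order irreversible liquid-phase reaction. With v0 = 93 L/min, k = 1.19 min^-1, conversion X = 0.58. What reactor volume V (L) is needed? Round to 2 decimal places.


V = (v0/k) * ln(1/(1-X))
V = (93/1.19) * ln(1/(1-0.58))
V = 78.151261 * ln(2.380952)
V = 78.151261 * 0.8675
V = 67.80 L


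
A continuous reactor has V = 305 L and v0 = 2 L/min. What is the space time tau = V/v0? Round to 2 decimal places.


tau = V / v0
tau = 305 / 2
tau = 152.50 min


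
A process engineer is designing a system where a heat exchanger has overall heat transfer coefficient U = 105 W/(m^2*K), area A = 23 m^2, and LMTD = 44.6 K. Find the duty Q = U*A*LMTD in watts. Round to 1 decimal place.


Q = U * A * LMTD
Q = 105 * 23 * 44.6
Q = 107709.0 W


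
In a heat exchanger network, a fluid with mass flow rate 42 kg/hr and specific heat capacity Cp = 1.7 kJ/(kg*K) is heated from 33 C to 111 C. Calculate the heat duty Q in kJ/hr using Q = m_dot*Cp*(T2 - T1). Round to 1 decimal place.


Q = m_dot * Cp * (T2 - T1)
Q = 42 * 1.7 * (111 - 33)
Q = 42 * 1.7 * 78
Q = 5569.2 kJ/hr


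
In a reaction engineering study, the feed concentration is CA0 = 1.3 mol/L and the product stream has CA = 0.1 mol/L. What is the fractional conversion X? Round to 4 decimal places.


X = (CA0 - CA) / CA0
X = (1.3 - 0.1) / 1.3
X = 1.2 / 1.3
X = 0.9231


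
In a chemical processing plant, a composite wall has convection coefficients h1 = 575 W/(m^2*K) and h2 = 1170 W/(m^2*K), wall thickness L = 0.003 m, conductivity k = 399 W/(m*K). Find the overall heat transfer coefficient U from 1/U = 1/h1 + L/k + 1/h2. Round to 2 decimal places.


1/U = 1/h1 + L/k + 1/h2
1/U = 1/575 + 0.003/399 + 1/1170
1/U = 0.0017391304 + 7.5188e-06 + 0.0008547009
1/U = 0.0026013501
U = 384.42 W/(m^2*K)


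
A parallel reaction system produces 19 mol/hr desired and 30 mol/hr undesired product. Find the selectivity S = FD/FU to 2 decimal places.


S = desired product rate / undesired product rate
S = 19 / 30
S = 0.63


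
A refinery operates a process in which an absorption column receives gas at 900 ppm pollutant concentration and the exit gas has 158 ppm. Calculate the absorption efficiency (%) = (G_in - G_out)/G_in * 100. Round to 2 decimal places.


Efficiency = (G_in - G_out) / G_in * 100%
Efficiency = (900 - 158) / 900 * 100
Efficiency = 742 / 900 * 100
Efficiency = 82.44%


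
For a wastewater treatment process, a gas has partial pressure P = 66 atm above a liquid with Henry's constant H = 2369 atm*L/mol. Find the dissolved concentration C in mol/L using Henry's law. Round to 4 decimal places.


C = P / H
C = 66 / 2369
C = 0.0279 mol/L


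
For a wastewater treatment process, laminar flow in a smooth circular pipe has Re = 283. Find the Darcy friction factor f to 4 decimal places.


f = 64 / Re
f = 64 / 283
f = 0.2261


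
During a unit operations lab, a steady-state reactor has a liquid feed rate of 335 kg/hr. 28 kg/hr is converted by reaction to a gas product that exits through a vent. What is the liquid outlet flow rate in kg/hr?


Steady-state mass balance on the main outlet: F_out = F_in - F_removed
F_out = 335 - 28
F_out = 307 kg/hr


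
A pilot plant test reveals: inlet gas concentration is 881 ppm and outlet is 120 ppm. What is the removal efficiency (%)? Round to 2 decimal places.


Efficiency = (G_in - G_out) / G_in * 100%
Efficiency = (881 - 120) / 881 * 100
Efficiency = 761 / 881 * 100
Efficiency = 86.38%


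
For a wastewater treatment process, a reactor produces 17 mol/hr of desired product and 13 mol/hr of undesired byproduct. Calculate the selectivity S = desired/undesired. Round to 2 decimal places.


S = desired product rate / undesired product rate
S = 17 / 13
S = 1.31


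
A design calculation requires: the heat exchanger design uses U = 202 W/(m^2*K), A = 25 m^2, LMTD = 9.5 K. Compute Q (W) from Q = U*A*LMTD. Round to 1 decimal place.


Q = U * A * LMTD
Q = 202 * 25 * 9.5
Q = 47975.0 W


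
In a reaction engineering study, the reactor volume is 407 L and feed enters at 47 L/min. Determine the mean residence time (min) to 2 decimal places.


tau = V / v0
tau = 407 / 47
tau = 8.66 min


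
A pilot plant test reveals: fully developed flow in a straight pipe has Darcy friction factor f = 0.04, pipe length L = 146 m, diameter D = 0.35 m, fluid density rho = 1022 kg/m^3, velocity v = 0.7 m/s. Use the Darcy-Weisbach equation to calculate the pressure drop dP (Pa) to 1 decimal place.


dP = f * (L/D) * (rho*v^2/2)
dP = 0.04 * (146/0.35) * (1022*0.7^2/2)
L/D = 417.14285714
rho*v^2/2 = 1022*0.49/2 = 250.39
dP = 0.04 * 417.14285714 * 250.39
dP = 4177.9 Pa


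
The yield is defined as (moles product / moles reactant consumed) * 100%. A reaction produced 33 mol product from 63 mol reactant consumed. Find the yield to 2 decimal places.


Yield = (moles product / moles consumed) * 100%
Yield = (33 / 63) * 100
Yield = 0.5238 * 100
Yield = 52.38%


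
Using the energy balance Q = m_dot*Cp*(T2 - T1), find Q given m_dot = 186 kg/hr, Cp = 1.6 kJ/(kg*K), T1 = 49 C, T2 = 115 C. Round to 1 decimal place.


Q = m_dot * Cp * (T2 - T1)
Q = 186 * 1.6 * (115 - 49)
Q = 186 * 1.6 * 66
Q = 19641.6 kJ/hr


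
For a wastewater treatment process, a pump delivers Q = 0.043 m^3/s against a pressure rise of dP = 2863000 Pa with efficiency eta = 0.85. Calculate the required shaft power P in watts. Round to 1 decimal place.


P = Q * dP / eta
P = 0.043 * 2863000 / 0.85
P = 123109.0 / 0.85
P = 144834.1 W


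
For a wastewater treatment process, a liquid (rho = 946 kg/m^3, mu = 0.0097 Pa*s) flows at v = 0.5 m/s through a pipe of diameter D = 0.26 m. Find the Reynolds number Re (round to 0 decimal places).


Re = rho * v * D / mu
Re = 946 * 0.5 * 0.26 / 0.0097
Re = 122.98 / 0.0097
Re = 12678


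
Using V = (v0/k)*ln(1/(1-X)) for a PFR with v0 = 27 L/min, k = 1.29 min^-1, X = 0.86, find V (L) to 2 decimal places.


V = (v0/k) * ln(1/(1-X))
V = (27/1.29) * ln(1/(1-0.86))
V = 20.930233 * ln(7.142857)
V = 20.930233 * 1.966113
V = 41.15 L


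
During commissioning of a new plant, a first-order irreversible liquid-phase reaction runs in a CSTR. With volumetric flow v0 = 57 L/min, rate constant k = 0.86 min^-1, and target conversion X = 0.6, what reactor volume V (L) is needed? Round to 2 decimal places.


V = v0 * X / (k * (1 - X))
V = 57 * 0.6 / (0.86 * (1 - 0.6))
V = 34.2 / (0.86 * 0.4)
V = 34.2 / 0.344
V = 99.42 L


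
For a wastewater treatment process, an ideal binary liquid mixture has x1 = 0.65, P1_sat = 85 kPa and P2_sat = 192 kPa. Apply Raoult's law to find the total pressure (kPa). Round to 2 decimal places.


P = x1*P1_sat + x2*P2_sat
x2 = 1 - x1 = 1 - 0.65 = 0.35
P = 0.65*85 + 0.35*192
P = 55.25 + 67.2
P = 122.45 kPa


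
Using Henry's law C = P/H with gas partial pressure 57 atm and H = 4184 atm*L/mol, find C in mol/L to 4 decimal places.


C = P / H
C = 57 / 4184
C = 0.0136 mol/L


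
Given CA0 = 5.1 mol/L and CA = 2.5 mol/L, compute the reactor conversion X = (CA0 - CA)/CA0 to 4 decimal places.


X = (CA0 - CA) / CA0
X = (5.1 - 2.5) / 5.1
X = 2.6 / 5.1
X = 0.5098


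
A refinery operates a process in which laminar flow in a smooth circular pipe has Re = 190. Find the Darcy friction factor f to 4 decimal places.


f = 64 / Re
f = 64 / 190
f = 0.3368


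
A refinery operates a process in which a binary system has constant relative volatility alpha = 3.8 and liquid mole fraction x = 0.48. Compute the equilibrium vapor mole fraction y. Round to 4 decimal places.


y = alpha*x / (1 + (alpha-1)*x)
y = 3.8*0.48 / (1 + (3.8-1)*0.48)
y = 1.824 / (1 + 1.344)
y = 1.824 / 2.344
y = 0.7782


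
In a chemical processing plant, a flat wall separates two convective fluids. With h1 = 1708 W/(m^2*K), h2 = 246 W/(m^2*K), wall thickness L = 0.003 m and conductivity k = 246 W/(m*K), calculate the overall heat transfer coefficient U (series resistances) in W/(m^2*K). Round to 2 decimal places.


1/U = 1/h1 + L/k + 1/h2
1/U = 1/1708 + 0.003/246 + 1/246
1/U = 0.0005854801 + 1.21951e-05 + 0.0040650407
1/U = 0.0046627159
U = 214.47 W/(m^2*K)


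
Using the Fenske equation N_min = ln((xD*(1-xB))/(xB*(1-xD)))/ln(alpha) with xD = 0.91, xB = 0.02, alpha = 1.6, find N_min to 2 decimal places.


N_min = ln((xD*(1-xB))/(xB*(1-xD))) / ln(alpha)
Numerator inside ln: 0.8918 / 0.0018 = 495.444444
ln(495.444444) = 6.205455
ln(alpha) = ln(1.6) = 0.470004
N_min = 6.205455 / 0.470004 = 13.20


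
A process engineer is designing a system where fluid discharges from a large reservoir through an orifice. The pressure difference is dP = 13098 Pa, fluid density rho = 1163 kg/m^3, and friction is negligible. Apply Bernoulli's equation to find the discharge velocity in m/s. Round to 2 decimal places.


v = sqrt(2*dP/rho)
v = sqrt(2*13098/1163)
v = sqrt(22.524506)
v = 4.75 m/s


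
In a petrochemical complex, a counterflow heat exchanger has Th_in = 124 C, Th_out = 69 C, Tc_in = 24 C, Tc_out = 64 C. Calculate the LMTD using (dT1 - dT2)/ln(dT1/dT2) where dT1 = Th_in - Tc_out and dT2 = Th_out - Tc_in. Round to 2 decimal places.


dT1 = Th_in - Tc_out = 124 - 64 = 60
dT2 = Th_out - Tc_in = 69 - 24 = 45
LMTD = (dT1 - dT2) / ln(dT1/dT2)
LMTD = (60 - 45) / ln(60/45)
LMTD = 52.14 K


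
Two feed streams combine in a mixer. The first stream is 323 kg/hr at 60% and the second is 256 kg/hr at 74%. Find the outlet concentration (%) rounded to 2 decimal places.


Mass balance on solute: F1*x1 + F2*x2 = F3*x3
F3 = F1 + F2 = 323 + 256 = 579 kg/hr
x3 = (F1*x1 + F2*x2)/F3
x3 = (323*0.6 + 256*0.74) / 579
x3 = 66.19%


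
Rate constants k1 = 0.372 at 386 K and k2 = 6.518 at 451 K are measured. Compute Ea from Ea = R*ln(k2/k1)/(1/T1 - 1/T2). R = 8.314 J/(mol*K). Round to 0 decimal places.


Ea = R * ln(k2/k1) / (1/T1 - 1/T2)
ln(k2/k1) = ln(6.518/0.372) = 2.863429
1/T1 - 1/T2 = 1/386 - 1/451 = 0.000373378675
Ea = 8.314 * 2.863429 / 0.000373378675
Ea = 63760 J/mol


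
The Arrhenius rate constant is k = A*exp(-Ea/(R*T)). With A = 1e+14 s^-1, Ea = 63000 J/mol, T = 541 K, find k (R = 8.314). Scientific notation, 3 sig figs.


k = A * exp(-Ea/(R*T))
k = 1e+14 * exp(-63000 / (8.314 * 541))
k = 1e+14 * exp(-14.006617)
k = 8.26e+07


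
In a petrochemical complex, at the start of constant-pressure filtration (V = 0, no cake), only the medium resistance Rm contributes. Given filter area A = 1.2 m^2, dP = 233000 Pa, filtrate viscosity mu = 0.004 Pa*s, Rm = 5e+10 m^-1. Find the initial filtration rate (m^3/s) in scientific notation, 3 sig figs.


rate = A * dP / (mu * Rm)
rate = 1.2 * 233000 / (0.004 * 5e+10)
rate = 279600.0 / 2.000e+08
rate = 1.40e-03 m^3/s


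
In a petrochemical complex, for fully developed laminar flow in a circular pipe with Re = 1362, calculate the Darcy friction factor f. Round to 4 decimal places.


f = 64 / Re
f = 64 / 1362
f = 0.0470


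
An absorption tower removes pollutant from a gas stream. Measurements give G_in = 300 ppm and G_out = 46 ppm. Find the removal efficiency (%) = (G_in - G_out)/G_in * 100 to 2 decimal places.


Efficiency = (G_in - G_out) / G_in * 100%
Efficiency = (300 - 46) / 300 * 100
Efficiency = 254 / 300 * 100
Efficiency = 84.67%


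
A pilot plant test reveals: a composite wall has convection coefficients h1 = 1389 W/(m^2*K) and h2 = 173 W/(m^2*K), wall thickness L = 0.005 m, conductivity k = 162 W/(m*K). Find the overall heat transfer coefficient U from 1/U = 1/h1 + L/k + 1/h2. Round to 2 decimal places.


1/U = 1/h1 + L/k + 1/h2
1/U = 1/1389 + 0.005/162 + 1/173
1/U = 0.0007199424 + 3.08642e-05 + 0.0057803468
1/U = 0.0065311534
U = 153.11 W/(m^2*K)


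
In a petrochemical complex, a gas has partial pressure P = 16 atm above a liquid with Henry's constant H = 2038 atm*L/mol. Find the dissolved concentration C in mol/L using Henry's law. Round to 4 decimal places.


C = P / H
C = 16 / 2038
C = 0.0079 mol/L
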